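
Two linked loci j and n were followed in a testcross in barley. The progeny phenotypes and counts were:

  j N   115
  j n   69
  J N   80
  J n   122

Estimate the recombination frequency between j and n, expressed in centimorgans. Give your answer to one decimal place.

The two most frequent classes, J n (122) and j N (115), are the parental types, so the F1 was J n / j N.
The recombinant classes are J N and j n: 80 + 69 = 149.
Recombination frequency = 149/386 = 0.3860 ≈ 38.6%, i.e. 38.6 centimorgans.

38.6 centimorgans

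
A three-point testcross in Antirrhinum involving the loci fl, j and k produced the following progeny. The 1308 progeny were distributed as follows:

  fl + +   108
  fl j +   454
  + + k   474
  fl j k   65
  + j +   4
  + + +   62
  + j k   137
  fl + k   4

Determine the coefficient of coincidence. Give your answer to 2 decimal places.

The two most frequent reciprocal classes, fl j + and + + k, are the parental types, so the F1 was fl j + / + + k.
The two rarest classes, + j + and fl + k, are the double crossovers. Comparing them with the parentals, only the fl allele has switched, so fl is the middle locus and the order is j – fl – k.
j–fl: (245 + 8)/1308 = 0.1934; fl–k: (127 + 8)/1308 = 0.1032.
Expected DCO frequency = 0.1934 × 0.1032 ≈ 0.01996; observed = 8/1308 ≈ 0.00612.
Coefficient of coincidence = 0.00612/0.01996 ≈ 0.31.

0.31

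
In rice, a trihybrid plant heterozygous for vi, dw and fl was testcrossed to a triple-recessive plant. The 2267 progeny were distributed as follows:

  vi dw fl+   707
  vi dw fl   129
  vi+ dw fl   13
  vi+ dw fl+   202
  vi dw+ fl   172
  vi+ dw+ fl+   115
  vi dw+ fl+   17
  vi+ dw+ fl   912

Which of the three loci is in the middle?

The two most frequent reciprocal classes, vi+ dw+ fl and vi dw fl+, are the parental types, so the F1 was vi+ dw+ fl / vi dw fl+.
The two rarest classes, vi+ dw fl and vi dw+ fl+, are the double crossovers. Comparing them with the parentals, only the dw allele has switched, so dw is the middle locus and the order is vi – dw – fl.

dw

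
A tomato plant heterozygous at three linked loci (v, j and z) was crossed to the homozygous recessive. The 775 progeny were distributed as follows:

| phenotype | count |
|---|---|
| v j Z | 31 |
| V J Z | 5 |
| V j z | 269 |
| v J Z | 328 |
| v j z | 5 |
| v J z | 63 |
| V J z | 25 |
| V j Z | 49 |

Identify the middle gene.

The two most frequent reciprocal classes, v J Z and V j z, are the parental types, so the F1 was v J Z / V j z.
The two rarest classes, V J Z and v j z, are the double crossovers. Comparing them with the parentals, only the v allele has switched, so v is the middle locus and the order is j – v – z.

v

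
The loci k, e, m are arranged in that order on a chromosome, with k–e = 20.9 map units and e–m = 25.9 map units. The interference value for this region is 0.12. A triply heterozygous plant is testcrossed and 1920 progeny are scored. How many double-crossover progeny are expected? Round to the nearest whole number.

91

Map distances give recombination frequencies of 0.209 and 0.259 for the two intervals.
With interference 0.12 (so coincidence = 0.88), expected double-crossover frequency = 0.209 × 0.259 × 0.88 = 0.04764.
Expected number = 0.04764 × 1920 = 91.46 ≈ 91.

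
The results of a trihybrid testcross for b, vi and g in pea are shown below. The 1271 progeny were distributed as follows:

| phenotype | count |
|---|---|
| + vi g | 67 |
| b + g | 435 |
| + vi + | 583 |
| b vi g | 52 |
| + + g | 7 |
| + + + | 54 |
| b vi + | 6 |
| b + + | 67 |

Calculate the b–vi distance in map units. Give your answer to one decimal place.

9.4 map units

The two most frequent reciprocal classes, + vi + and b + g, are the parental types, so the F1 was + vi + / b + g.
The two rarest classes, b vi + and + + g, are the double crossovers. Comparing them with the parentals, only the b allele has switched, so b is the middle locus and the order is g – b – vi.
Crossovers in the b–vi interval produce the single-crossover classes + + + and b vi g (54 + 52 = 106) plus the double crossovers (13).
RF(b–vi) = (106 + 13) / 1271 = 119/1271 = 0.0936 → 9.4 map units.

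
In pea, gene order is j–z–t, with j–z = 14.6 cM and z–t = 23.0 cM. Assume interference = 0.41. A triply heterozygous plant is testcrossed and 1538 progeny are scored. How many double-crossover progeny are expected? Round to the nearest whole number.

Map distances give recombination frequencies of 0.146 and 0.230 for the two intervals.
With interference 0.41 (so coincidence = 0.59), expected double-crossover frequency = 0.146 × 0.230 × 0.59 = 0.01981.
Expected number = 0.01981 × 1538 = 30.47 ≈ 30.

30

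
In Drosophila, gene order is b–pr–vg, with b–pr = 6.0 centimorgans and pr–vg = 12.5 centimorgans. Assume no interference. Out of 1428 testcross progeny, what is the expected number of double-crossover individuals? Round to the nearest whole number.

11

Map distances give recombination frequencies of 0.060 and 0.125 for the two intervals.
With no interference, expected double-crossover frequency = 0.060 × 0.125 = 0.00750.
Expected number = 0.00750 × 1428 = 10.71 ≈ 11.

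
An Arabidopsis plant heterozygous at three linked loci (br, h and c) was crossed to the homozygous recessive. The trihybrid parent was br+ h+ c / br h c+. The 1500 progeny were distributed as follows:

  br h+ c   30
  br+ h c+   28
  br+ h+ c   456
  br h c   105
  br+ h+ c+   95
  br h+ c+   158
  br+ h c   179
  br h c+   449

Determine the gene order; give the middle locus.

The two rarest classes, br h+ c and br+ h c+, are the double crossovers. Comparing them with the parentals, only the br allele has switched, so br is the middle locus and the order is c – br – h.

br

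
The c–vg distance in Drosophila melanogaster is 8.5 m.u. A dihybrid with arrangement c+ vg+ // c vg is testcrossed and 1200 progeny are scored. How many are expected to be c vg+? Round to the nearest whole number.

51

A map distance of 8.5 m.u. corresponds to a recombination frequency of 0.085.
The F1 is c+ vg+ / c vg, so c vg+ is a recombinant gamete class with expected frequency r/2 = 0.085/2 = 0.0425.
Expected number = 0.0425 × 1200 = 51.00 ≈ 51.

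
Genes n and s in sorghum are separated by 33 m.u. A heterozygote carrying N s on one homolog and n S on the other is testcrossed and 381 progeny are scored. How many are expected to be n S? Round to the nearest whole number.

A map distance of 33 m.u. corresponds to a recombination frequency of 0.330.
The F1 is N s / n S, so n S is a parental gamete class with expected frequency (1 − r)/2 = 0.670/2 = 0.3350.
Expected number = 0.3350 × 381 = 127.63 ≈ 128.

128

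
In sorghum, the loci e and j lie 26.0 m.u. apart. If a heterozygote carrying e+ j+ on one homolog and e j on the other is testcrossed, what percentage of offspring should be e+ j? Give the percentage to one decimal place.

A map distance of 26.0 m.u. corresponds to a recombination frequency of 0.260.
The F1 is e+ j+ / e j, so e+ j is a recombinant gamete class with expected frequency r/2 = 0.260/2 = 0.1300.
That is 0.1300 = 13.0% of the progeny.

13.0%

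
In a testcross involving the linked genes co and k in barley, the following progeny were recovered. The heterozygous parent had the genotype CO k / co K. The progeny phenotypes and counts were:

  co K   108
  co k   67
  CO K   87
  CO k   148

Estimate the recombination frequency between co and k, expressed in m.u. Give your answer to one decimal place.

The recombinant classes are CO K and co k: 87 + 67 = 154.
Recombination frequency = 154/410 = 0.3756 ≈ 37.6%, i.e. 37.6 m.u.

37.6 m.u.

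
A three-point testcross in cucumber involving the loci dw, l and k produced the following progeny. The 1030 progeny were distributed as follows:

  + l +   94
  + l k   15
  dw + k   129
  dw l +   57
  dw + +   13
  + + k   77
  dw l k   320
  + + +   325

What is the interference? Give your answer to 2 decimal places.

0.29

The two most frequent reciprocal classes, + + + and dw l k, are the parental types, so the F1 was + + + / dw l k.
The two rarest classes, dw + + and + l k, are the double crossovers. Comparing them with the parentals, only the dw allele has switched, so dw is the middle locus and the order is l – dw – k.
l–dw: (223 + 28)/1030 = 0.2437; dw–k: (134 + 28)/1030 = 0.1573.
Expected DCO frequency = 0.2437 × 0.1573 ≈ 0.03833; observed = 28/1030 ≈ 0.02718.
Coefficient of coincidence = 0.02718/0.03833 ≈ 0.71; interference = 1 − 0.71 = 0.29.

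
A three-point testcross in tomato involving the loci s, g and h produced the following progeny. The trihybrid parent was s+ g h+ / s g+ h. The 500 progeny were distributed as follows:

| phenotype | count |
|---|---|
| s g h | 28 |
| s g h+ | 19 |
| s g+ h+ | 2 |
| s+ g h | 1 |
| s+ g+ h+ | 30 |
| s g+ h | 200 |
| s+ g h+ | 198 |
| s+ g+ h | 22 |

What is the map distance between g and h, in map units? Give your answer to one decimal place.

The two rarest classes, s+ g h and s g+ h+, are the double crossovers. Comparing them with the parentals, only the h allele has switched, so h is the middle locus and the order is s – h – g.
Crossovers in the h–g interval produce the single-crossover classes s+ g+ h+ and s g h (30 + 28 = 58) plus the double crossovers (3).
RF(h–g) = (58 + 3) / 500 = 61/500 = 0.1220 → 12.2 map units.

12.2 map units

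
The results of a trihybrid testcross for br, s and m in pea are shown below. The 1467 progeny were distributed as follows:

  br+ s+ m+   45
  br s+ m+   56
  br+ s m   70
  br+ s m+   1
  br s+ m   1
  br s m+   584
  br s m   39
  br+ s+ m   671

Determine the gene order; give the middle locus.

br

The two most frequent reciprocal classes, br+ s+ m and br s m+, are the parental types, so the F1 was br+ s+ m / br s m+.
The two rarest classes, br s+ m and br+ s m+, are the double crossovers. Comparing them with the parentals, only the br allele has switched, so br is the middle locus and the order is s – br – m.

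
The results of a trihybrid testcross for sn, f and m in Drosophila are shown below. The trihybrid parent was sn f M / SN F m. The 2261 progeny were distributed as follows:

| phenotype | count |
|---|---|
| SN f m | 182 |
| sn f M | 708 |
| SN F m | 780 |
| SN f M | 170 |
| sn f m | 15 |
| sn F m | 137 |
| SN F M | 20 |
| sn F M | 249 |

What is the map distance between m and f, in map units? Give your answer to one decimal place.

20.6 map units

The two rarest classes, sn f m and SN F M, are the double crossovers. Comparing them with the parentals, only the m allele has switched, so m is the middle locus and the order is sn – m – f.
Crossovers in the m–f interval produce the single-crossover classes sn F M and SN f m (249 + 182 = 431) plus the double crossovers (35).
RF(m–f) = (431 + 35) / 2261 = 466/2261 = 0.2061 → 20.6 map units.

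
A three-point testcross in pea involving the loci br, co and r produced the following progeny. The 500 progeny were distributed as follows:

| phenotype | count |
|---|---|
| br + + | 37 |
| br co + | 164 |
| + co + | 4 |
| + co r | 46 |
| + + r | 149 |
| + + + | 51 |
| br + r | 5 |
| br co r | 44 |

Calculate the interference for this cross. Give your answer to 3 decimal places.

0.530

The two most frequent reciprocal classes, + + r and br co +, are the parental types, so the F1 was + + r / br co +.
The two rarest classes, br + r and + co +, are the double crossovers. Comparing them with the parentals, only the br allele has switched, so br is the middle locus and the order is co – br – r.
co–br: (83 + 9)/500 = 0.1840; br–r: (95 + 9)/500 = 0.2080.
Expected DCO frequency = 0.1840 × 0.2080 ≈ 0.03827; observed = 9/500 ≈ 0.01800.
Coefficient of coincidence = 0.01800/0.03827 ≈ 0.470; interference = 1 − 0.470 = 0.530.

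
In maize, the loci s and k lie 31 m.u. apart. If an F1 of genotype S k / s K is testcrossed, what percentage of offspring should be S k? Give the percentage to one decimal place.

A map distance of 31 m.u. corresponds to a recombination frequency of 0.310.
The F1 is S k / s K, so S k is a parental gamete class with expected frequency (1 − r)/2 = 0.690/2 = 0.3450.
That is 0.3450 = 34.5% of the progeny.

34.5%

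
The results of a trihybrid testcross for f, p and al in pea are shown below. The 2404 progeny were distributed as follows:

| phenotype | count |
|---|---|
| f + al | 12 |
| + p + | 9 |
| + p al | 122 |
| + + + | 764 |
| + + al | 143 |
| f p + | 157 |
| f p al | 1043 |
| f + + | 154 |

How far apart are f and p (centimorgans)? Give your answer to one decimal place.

12.4 centimorgans

The two most frequent reciprocal classes, f p al and + + +, are the parental types, so the F1 was f p al / + + +.
The two rarest classes, f + al and + p +, are the double crossovers. Comparing them with the parentals, only the p allele has switched, so p is the middle locus and the order is f – p – al.
Crossovers in the f–p interval produce the single-crossover classes + p al and f + + (122 + 154 = 276) plus the double crossovers (21).
RF(f–p) = (276 + 21) / 2404 = 297/2404 = 0.1235 → 12.4 centimorgans.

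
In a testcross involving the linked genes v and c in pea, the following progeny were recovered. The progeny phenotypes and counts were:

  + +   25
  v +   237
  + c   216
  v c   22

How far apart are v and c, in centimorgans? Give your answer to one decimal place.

The two most frequent classes, + c (216) and v + (237), are the parental types, so the F1 was + c / v +.
The recombinant classes are + + and v c: 25 + 22 = 47.
Recombination frequency = 47/500 = 0.0940 ≈ 9.4%, i.e. 9.4 centimorgans.

9.4 centimorgans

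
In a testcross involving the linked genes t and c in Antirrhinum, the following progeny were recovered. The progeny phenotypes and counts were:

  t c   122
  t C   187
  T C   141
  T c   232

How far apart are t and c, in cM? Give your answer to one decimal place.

The two most frequent classes, T c (232) and t C (187), are the parental types, so the F1 was T c / t C.
The recombinant classes are T C and t c: 141 + 122 = 263.
Recombination frequency = 263/682 = 0.3856 ≈ 38.6%, i.e. 38.6 cM.

38.6 cM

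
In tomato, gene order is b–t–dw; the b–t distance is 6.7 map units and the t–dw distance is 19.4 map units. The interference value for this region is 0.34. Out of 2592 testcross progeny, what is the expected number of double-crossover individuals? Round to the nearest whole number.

22

Map distances give recombination frequencies of 0.067 and 0.194 for the two intervals.
With interference 0.34 (so coincidence = 0.66), expected double-crossover frequency = 0.067 × 0.194 × 0.66 = 0.00858.
Expected number = 0.00858 × 2592 = 22.24 ≈ 22.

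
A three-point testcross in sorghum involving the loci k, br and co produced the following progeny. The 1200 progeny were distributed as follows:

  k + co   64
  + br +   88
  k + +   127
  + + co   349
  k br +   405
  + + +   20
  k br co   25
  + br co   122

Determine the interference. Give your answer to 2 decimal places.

The two most frequent reciprocal classes, + + co and k br +, are the parental types, so the F1 was + + co / k br +.
The two rarest classes, + + + and k br co, are the double crossovers. Comparing them with the parentals, only the co allele has switched, so co is the middle locus and the order is k – co – br.
k–co: (152 + 45)/1200 = 0.1642; co–br: (249 + 45)/1200 = 0.2450.
Expected DCO frequency = 0.1642 × 0.2450 ≈ 0.04023; observed = 45/1200 ≈ 0.03750.
Coefficient of coincidence = 0.03750/0.04023 ≈ 0.93; interference = 1 − 0.93 = 0.07.

0.07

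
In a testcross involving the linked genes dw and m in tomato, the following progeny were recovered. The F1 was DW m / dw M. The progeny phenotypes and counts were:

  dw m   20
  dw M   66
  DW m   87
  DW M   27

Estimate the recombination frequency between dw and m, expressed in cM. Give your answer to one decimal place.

23.5 cM

The recombinant classes are DW M and dw m: 27 + 20 = 47.
Recombination frequency = 47/200 = 0.2350 ≈ 23.5%, i.e. 23.5 cM.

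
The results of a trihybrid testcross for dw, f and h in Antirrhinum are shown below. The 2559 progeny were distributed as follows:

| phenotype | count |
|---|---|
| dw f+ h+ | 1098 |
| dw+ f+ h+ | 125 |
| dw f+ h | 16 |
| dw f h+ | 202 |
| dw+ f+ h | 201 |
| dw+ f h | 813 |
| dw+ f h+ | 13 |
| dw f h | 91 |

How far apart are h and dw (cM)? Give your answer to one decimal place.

9.6 cM

The two most frequent reciprocal classes, dw+ f h and dw f+ h+, are the parental types, so the F1 was dw+ f h / dw f+ h+.
The two rarest classes, dw+ f h+ and dw f+ h, are the double crossovers. Comparing them with the parentals, only the h allele has switched, so h is the middle locus and the order is f – h – dw.
Crossovers in the h–dw interval produce the single-crossover classes dw f h and dw+ f+ h+ (91 + 125 = 216) plus the double crossovers (29).
RF(h–dw) = (216 + 29) / 2559 = 245/2559 = 0.0957 → 9.6 cM.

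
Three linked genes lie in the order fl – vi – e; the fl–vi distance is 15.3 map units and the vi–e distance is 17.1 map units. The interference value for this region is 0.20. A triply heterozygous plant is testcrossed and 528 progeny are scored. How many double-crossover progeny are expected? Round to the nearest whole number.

Map distances give recombination frequencies of 0.153 and 0.171 for the two intervals.
With interference 0.20 (so coincidence = 0.80), expected double-crossover frequency = 0.153 × 0.171 × 0.80 = 0.02093.
Expected number = 0.02093 × 528 = 11.05 ≈ 11.

11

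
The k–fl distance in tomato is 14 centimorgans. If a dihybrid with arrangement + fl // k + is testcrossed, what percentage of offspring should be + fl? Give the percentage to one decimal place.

A map distance of 14 centimorgans corresponds to a recombination frequency of 0.140.
The F1 is + fl / k +, so + fl is a parental gamete class with expected frequency (1 − r)/2 = 0.860/2 = 0.4300.
That is 0.4300 = 43.0% of the progeny.

43.0%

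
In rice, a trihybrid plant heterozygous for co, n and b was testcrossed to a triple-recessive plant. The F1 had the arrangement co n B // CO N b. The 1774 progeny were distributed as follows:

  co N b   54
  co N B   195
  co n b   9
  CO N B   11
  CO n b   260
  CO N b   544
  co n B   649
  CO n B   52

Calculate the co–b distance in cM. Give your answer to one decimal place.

7.1 cM

The two rarest classes, co n b and CO N B, are the double crossovers. Comparing them with the parentals, only the b allele has switched, so b is the middle locus and the order is n – b – co.
Crossovers in the b–co interval produce the single-crossover classes CO n B and co N b (52 + 54 = 106) plus the double crossovers (20).
RF(b–co) = (106 + 20) / 1774 = 126/1774 = 0.0710 → 7.1 cM.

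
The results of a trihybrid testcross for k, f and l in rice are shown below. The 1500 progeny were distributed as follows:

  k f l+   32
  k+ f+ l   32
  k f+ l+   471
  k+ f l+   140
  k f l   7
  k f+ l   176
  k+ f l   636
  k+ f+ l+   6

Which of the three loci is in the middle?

The two most frequent reciprocal classes, k f+ l+ and k+ f l, are the parental types, so the F1 was k f+ l+ / k+ f l.
The two rarest classes, k+ f+ l+ and k f l, are the double crossovers. Comparing them with the parentals, only the k allele has switched, so k is the middle locus and the order is f – k – l.

k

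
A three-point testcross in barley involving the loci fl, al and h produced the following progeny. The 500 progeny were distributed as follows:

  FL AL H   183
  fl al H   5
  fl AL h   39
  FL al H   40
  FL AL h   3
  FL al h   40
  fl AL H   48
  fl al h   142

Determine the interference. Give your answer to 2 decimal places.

The two most frequent reciprocal classes, fl al h and FL AL H, are the parental types, so the F1 was fl al h / FL AL H.
The two rarest classes, fl al H and FL AL h, are the double crossovers. Comparing them with the parentals, only the h allele has switched, so h is the middle locus and the order is al – h – fl.
al–h: (79 + 8)/500 = 0.1740; h–fl: (88 + 8)/500 = 0.1920.
Expected DCO frequency = 0.1740 × 0.1920 ≈ 0.03341; observed = 8/500 ≈ 0.01600.
Coefficient of coincidence = 0.01600/0.03341 ≈ 0.48; interference = 1 − 0.48 = 0.52.

0.52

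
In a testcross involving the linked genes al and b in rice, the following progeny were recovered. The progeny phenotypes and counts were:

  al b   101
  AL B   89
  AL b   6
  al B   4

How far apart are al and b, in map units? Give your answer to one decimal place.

The two most frequent classes, AL B (89) and al b (101), are the parental types, so the F1 was AL B / al b.
The recombinant classes are AL b and al B: 6 + 4 = 10.
Recombination frequency = 10/200 = 0.0500 ≈ 5.0%, i.e. 5.0 map units.

5.0 map units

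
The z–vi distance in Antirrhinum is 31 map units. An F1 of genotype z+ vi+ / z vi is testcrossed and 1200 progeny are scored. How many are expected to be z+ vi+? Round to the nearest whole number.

414

A map distance of 31 map units corresponds to a recombination frequency of 0.310.
The F1 is z+ vi+ / z vi, so z+ vi+ is a parental gamete class with expected frequency (1 − r)/2 = 0.690/2 = 0.3450.
Expected number = 0.3450 × 1200 = 414.00 ≈ 414.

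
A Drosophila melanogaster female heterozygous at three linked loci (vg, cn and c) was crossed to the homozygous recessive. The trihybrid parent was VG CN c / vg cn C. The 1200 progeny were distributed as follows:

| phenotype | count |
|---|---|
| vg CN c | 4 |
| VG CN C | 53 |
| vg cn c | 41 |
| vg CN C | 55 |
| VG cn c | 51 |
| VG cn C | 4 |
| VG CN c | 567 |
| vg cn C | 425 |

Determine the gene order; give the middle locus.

vg

The two rarest classes, vg CN c and VG cn C, are the double crossovers. Comparing them with the parentals, only the vg allele has switched, so vg is the middle locus and the order is c – vg – cn.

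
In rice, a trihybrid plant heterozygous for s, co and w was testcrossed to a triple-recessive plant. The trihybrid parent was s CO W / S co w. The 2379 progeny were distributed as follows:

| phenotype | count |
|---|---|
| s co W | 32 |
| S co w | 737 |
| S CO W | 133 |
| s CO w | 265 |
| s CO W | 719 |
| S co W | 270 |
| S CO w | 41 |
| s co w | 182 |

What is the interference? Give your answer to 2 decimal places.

The two rarest classes, s co W and S CO w, are the double crossovers. Comparing them with the parentals, only the co allele has switched, so co is the middle locus and the order is s – co – w.
s–co: (315 + 73)/2379 = 0.1631; co–w: (535 + 73)/2379 = 0.2556.
Expected DCO frequency = 0.1631 × 0.2556 ≈ 0.04169; observed = 73/2379 ≈ 0.03069.
Coefficient of coincidence = 0.03069/0.04169 ≈ 0.74; interference = 1 − 0.74 = 0.26.

0.26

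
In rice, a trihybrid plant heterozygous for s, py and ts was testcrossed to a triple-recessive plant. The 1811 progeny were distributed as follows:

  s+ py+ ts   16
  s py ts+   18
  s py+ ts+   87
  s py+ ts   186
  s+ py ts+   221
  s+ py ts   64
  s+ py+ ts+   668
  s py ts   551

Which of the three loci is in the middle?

ts

The two most frequent reciprocal classes, s py ts and s+ py+ ts+, are the parental types, so the F1 was s py ts / s+ py+ ts+.
The two rarest classes, s py ts+ and s+ py+ ts, are the double crossovers. Comparing them with the parentals, only the ts allele has switched, so ts is the middle locus and the order is s – ts – py.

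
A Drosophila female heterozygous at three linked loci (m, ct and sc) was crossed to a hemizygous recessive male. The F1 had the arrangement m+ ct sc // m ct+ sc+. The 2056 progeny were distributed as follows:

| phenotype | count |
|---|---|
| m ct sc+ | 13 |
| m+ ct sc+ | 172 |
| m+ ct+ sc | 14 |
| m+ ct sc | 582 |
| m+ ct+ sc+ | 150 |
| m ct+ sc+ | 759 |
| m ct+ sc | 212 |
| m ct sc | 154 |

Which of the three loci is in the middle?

ct

The two rarest classes, m+ ct+ sc and m ct sc+, are the double crossovers. Comparing them with the parentals, only the ct allele has switched, so ct is the middle locus and the order is m – ct – sc.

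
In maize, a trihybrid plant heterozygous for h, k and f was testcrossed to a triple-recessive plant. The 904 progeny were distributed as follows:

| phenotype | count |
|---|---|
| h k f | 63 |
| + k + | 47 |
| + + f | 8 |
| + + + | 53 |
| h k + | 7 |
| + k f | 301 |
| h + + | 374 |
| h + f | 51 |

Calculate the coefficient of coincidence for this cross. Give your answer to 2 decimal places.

0.92

The two most frequent reciprocal classes, h + + and + k f, are the parental types, so the F1 was h + + / + k f.
The two rarest classes, h k + and + + f, are the double crossovers. Comparing them with the parentals, only the k allele has switched, so k is the middle locus and the order is h – k – f.
h–k: (116 + 15)/904 = 0.1449; k–f: (98 + 15)/904 = 0.1250.
Expected DCO frequency = 0.1449 × 0.1250 ≈ 0.01811; observed = 15/904 ≈ 0.01659.
Coefficient of coincidence = 0.01659/0.01811 ≈ 0.92.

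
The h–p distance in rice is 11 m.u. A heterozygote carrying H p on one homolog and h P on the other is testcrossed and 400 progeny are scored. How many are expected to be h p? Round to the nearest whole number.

A map distance of 11 m.u. corresponds to a recombination frequency of 0.110.
The F1 is H p / h P, so h p is a recombinant gamete class with expected frequency r/2 = 0.110/2 = 0.0550.
Expected number = 0.0550 × 400 = 22.00 ≈ 22.

22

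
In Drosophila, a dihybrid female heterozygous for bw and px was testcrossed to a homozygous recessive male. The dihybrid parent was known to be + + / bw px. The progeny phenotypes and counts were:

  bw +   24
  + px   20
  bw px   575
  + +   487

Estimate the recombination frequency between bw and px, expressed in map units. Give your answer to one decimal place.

The recombinant classes are + px and bw +: 20 + 24 = 44.
Recombination frequency = 44/1106 = 0.0398 ≈ 4.0%, i.e. 4.0 map units.

4.0 map units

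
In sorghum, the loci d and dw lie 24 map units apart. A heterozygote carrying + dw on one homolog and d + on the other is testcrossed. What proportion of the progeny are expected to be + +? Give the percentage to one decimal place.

A map distance of 24 map units corresponds to a recombination frequency of 0.240.
The F1 is + dw / d +, so + + is a recombinant gamete class with expected frequency r/2 = 0.240/2 = 0.1200.
That is 0.1200 = 12.0% of the progeny.

12.0%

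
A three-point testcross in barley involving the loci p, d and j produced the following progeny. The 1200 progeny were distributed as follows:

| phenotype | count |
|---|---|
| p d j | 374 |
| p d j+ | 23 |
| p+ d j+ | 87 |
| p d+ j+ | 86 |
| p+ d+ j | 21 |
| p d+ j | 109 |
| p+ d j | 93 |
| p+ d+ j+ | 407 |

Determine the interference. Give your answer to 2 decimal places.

0.01

The two most frequent reciprocal classes, p+ d+ j+ and p d j, are the parental types, so the F1 was p+ d+ j+ / p d j.
The two rarest classes, p+ d+ j and p d j+, are the double crossovers. Comparing them with the parentals, only the j allele has switched, so j is the middle locus and the order is d – j – p.
d–j: (196 + 44)/1200 = 0.2000; j–p: (179 + 44)/1200 = 0.1858.
Expected DCO frequency = 0.2000 × 0.1858 ≈ 0.03716; observed = 44/1200 ≈ 0.03667.
Coefficient of coincidence = 0.03667/0.03716 ≈ 0.99; interference = 1 − 0.99 = 0.01.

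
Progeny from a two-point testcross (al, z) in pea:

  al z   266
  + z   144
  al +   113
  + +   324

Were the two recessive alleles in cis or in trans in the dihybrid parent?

The two most frequent classes are + + (324) and al z (266); these are the parental (non-recombinant) types.
So the F1 carried + + on one chromosome and al z on the other — the recessive alleles are on the same chromosome (cis / coupling).

cis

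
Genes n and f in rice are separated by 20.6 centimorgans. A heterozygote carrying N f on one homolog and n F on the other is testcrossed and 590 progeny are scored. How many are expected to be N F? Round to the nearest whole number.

61

A map distance of 20.6 centimorgans corresponds to a recombination frequency of 0.206.
The F1 is N f / n F, so N F is a recombinant gamete class with expected frequency r/2 = 0.206/2 = 0.1030.
Expected number = 0.1030 × 590 = 60.77 ≈ 61.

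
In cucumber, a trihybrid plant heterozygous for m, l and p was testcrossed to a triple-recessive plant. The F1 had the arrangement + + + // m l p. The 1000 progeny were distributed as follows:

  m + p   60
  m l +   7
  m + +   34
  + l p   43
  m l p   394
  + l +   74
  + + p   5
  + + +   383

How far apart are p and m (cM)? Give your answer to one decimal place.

8.9 cM

The two rarest classes, + + p and m l +, are the double crossovers. Comparing them with the parentals, only the p allele has switched, so p is the middle locus and the order is m – p – l.
Crossovers in the m–p interval produce the single-crossover classes m + + and + l p (34 + 43 = 77) plus the double crossovers (12).
RF(m–p) = (77 + 12) / 1000 = 89/1000 = 0.0890 → 8.9 cM.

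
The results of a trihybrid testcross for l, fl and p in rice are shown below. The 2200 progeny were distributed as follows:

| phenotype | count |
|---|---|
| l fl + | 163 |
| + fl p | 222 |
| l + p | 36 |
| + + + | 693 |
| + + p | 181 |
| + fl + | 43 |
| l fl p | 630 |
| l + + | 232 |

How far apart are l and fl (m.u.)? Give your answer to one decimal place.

The two most frequent reciprocal classes, l fl p and + + +, are the parental types, so the F1 was l fl p / + + +.
The two rarest classes, l + p and + fl +, are the double crossovers. Comparing them with the parentals, only the fl allele has switched, so fl is the middle locus and the order is p – fl – l.
Crossovers in the fl–l interval produce the single-crossover classes + fl p and l + + (222 + 232 = 454) plus the double crossovers (79).
RF(fl–l) = (454 + 79) / 2200 = 533/2200 = 0.2423 → 24.2 m.u.

24.2 m.u.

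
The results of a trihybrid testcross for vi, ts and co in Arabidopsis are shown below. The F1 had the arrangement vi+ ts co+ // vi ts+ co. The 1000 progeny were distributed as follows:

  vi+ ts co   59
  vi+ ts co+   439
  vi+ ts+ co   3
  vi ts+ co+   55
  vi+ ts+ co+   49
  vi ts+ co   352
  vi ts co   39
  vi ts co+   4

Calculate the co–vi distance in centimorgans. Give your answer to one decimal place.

12.1 centimorgans

The two rarest classes, vi ts co+ and vi+ ts+ co, are the double crossovers. Comparing them with the parentals, only the vi allele has switched, so vi is the middle locus and the order is ts – vi – co.
Crossovers in the vi–co interval produce the single-crossover classes vi+ ts co and vi ts+ co+ (59 + 55 = 114) plus the double crossovers (7).
RF(vi–co) = (114 + 7) / 1000 = 121/1000 = 0.1210 → 12.1 centimorgans.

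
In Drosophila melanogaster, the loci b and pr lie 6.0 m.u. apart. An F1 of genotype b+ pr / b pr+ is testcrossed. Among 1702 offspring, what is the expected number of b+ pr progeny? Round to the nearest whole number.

800

A map distance of 6.0 m.u. corresponds to a recombination frequency of 0.060.
The F1 is b+ pr / b pr+, so b+ pr is a parental gamete class with expected frequency (1 − r)/2 = 0.940/2 = 0.4700.
Expected number = 0.4700 × 1702 = 799.94 ≈ 800.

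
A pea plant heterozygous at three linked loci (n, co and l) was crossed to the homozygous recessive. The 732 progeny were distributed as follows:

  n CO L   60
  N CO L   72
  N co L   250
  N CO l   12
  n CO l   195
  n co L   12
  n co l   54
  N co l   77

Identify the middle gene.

n

The two most frequent reciprocal classes, n CO l and N co L, are the parental types, so the F1 was n CO l / N co L.
The two rarest classes, N CO l and n co L, are the double crossovers. Comparing them with the parentals, only the n allele has switched, so n is the middle locus and the order is l – n – co.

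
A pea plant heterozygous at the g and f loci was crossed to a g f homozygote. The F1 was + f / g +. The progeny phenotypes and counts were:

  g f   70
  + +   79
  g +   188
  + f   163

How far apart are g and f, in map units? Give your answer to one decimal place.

29.8 map units

The recombinant classes are + + and g f: 79 + 70 = 149.
Recombination frequency = 149/500 = 0.2980 ≈ 29.8%, i.e. 29.8 map units.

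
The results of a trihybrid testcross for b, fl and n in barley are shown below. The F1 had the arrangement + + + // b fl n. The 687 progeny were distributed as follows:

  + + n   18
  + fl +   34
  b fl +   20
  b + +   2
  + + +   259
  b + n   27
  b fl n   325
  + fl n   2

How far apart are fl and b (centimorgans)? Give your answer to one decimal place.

The two rarest classes, b + + and + fl n, are the double crossovers. Comparing them with the parentals, only the b allele has switched, so b is the middle locus and the order is fl – b – n.
Crossovers in the fl–b interval produce the single-crossover classes + fl + and b + n (34 + 27 = 61) plus the double crossovers (4).
RF(fl–b) = (61 + 4) / 687 = 65/687 = 0.0946 → 9.5 centimorgans.

9.5 centimorgans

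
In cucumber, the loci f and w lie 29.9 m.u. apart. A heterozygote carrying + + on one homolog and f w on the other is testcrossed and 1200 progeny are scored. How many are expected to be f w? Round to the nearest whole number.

A map distance of 29.9 m.u. corresponds to a recombination frequency of 0.299.
The F1 is + + / f w, so f w is a parental gamete class with expected frequency (1 − r)/2 = 0.701/2 = 0.3505.
Expected number = 0.3505 × 1200 = 420.60 ≈ 421.

421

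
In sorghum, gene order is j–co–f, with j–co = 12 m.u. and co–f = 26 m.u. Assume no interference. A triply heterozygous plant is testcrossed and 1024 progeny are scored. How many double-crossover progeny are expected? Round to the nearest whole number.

32

Map distances give recombination frequencies of 0.120 and 0.260 for the two intervals.
With no interference, expected double-crossover frequency = 0.120 × 0.260 = 0.03120.
Expected number = 0.03120 × 1024 = 31.95 ≈ 32.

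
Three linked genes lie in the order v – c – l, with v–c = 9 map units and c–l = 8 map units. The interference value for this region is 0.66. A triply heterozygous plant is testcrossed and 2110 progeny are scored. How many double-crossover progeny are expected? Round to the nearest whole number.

Map distances give recombination frequencies of 0.090 and 0.080 for the two intervals.
With interference 0.66 (so coincidence = 0.34), expected double-crossover frequency = 0.090 × 0.080 × 0.34 = 0.00245.
Expected number = 0.00245 × 2110 = 5.17 ≈ 5.

5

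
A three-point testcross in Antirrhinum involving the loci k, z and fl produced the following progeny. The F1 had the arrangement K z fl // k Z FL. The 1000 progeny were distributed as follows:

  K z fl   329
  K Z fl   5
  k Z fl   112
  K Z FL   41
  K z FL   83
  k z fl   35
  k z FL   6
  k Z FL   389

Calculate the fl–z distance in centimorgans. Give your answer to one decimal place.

The two rarest classes, K Z fl and k z FL, are the double crossovers. Comparing them with the parentals, only the z allele has switched, so z is the middle locus and the order is fl – z – k.
Crossovers in the fl–z interval produce the single-crossover classes K z FL and k Z fl (83 + 112 = 195) plus the double crossovers (11).
RF(fl–z) = (195 + 11) / 1000 = 206/1000 = 0.2060 → 20.6 centimorgans.

20.6 centimorgans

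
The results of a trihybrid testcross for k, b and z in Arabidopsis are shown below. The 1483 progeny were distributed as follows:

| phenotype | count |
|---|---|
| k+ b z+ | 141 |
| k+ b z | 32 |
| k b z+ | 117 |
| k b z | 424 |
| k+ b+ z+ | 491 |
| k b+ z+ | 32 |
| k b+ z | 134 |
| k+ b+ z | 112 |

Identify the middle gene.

The two most frequent reciprocal classes, k+ b+ z+ and k b z, are the parental types, so the F1 was k+ b+ z+ / k b z.
The two rarest classes, k b+ z+ and k+ b z, are the double crossovers. Comparing them with the parentals, only the k allele has switched, so k is the middle locus and the order is b – k – z.

k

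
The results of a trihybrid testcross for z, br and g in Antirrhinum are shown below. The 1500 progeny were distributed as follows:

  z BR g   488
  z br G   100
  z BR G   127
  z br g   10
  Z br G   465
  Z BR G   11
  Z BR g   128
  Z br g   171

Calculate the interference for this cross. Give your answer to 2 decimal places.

The two most frequent reciprocal classes, z BR g and Z br G, are the parental types, so the F1 was z BR g / Z br G.
The two rarest classes, z br g and Z BR G, are the double crossovers. Comparing them with the parentals, only the br allele has switched, so br is the middle locus and the order is z – br – g.
z–br: (228 + 21)/1500 = 0.1660; br–g: (298 + 21)/1500 = 0.2127.
Expected DCO frequency = 0.1660 × 0.2127 ≈ 0.03531; observed = 21/1500 ≈ 0.01400.
Coefficient of coincidence = 0.01400/0.03531 ≈ 0.40; interference = 1 − 0.40 = 0.60.

0.60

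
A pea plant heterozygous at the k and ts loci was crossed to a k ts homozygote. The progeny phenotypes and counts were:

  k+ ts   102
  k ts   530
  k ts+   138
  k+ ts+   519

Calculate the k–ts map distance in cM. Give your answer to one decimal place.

18.6 cM

The two most frequent classes, k+ ts+ (519) and k ts (530), are the parental types, so the F1 was k+ ts+ / k ts.
The recombinant classes are k+ ts and k ts+: 102 + 138 = 240.
Recombination frequency = 240/1289 = 0.1862 ≈ 18.6%, i.e. 18.6 cM.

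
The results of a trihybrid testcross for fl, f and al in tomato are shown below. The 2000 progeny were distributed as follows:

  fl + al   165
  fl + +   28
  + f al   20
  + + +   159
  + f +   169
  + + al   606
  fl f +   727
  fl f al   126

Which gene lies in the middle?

The two most frequent reciprocal classes, fl f + and + + al, are the parental types, so the F1 was fl f + / + + al.
The two rarest classes, fl + + and + f al, are the double crossovers. Comparing them with the parentals, only the f allele has switched, so f is the middle locus and the order is al – f – fl.

f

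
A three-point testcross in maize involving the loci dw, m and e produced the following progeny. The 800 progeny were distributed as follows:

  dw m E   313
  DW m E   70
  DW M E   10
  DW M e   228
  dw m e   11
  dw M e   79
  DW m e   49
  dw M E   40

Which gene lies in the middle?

The two most frequent reciprocal classes, DW M e and dw m E, are the parental types, so the F1 was DW M e / dw m E.
The two rarest classes, DW M E and dw m e, are the double crossovers. Comparing them with the parentals, only the e allele has switched, so e is the middle locus and the order is m – e – dw.

e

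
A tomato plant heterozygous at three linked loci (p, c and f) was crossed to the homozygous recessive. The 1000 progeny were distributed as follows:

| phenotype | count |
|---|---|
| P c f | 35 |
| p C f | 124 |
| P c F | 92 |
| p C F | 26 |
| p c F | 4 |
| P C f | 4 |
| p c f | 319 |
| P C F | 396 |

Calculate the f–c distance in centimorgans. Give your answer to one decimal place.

22.4 centimorgans

The two most frequent reciprocal classes, p c f and P C F, are the parental types, so the F1 was p c f / P C F.
The two rarest classes, p c F and P C f, are the double crossovers. Comparing them with the parentals, only the f allele has switched, so f is the middle locus and the order is c – f – p.
Crossovers in the c–f interval produce the single-crossover classes p C f and P c F (124 + 92 = 216) plus the double crossovers (8).
RF(c–f) = (216 + 8) / 1000 = 224/1000 = 0.2240 → 22.4 centimorgans.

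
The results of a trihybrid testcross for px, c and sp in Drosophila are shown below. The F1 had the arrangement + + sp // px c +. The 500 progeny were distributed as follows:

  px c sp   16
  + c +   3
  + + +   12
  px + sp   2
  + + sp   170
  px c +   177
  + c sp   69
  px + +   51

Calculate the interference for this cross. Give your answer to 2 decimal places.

0.39

The two rarest classes, px + sp and + c +, are the double crossovers. Comparing them with the parentals, only the px allele has switched, so px is the middle locus and the order is c – px – sp.
c–px: (120 + 5)/500 = 0.2500; px–sp: (28 + 5)/500 = 0.0660.
Expected DCO frequency = 0.2500 × 0.0660 ≈ 0.01650; observed = 5/500 ≈ 0.01000.
Coefficient of coincidence = 0.01000/0.01650 ≈ 0.61; interference = 1 − 0.61 = 0.39.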